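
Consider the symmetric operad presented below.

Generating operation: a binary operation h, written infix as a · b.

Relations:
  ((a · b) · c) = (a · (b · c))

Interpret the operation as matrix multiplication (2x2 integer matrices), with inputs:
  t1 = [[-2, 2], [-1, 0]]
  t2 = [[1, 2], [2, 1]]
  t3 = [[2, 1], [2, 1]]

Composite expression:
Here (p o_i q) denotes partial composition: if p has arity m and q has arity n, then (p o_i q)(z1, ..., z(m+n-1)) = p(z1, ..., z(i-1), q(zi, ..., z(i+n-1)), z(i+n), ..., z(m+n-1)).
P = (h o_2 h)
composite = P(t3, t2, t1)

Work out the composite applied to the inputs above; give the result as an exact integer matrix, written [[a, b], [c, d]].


[[-13, 8], [-13, 8]]

(t2 · t1) = [[-4, 2], [-5, 4]]
(t3 · (t2 · t1)) = [[-13, 8], [-13, 8]]


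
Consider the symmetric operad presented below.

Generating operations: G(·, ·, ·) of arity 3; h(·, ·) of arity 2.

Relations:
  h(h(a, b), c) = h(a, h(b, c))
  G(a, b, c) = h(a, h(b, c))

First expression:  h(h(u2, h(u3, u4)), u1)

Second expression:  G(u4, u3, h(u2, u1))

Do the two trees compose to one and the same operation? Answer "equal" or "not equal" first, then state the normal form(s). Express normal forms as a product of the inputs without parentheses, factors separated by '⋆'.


not equal; the first gives u2 ⋆ u3 ⋆ u4 ⋆ u1 and the second u4 ⋆ u3 ⋆ u2 ⋆ u1

The first composite normalizes to u2 ⋆ u3 ⋆ u4 ⋆ u1
The second composite normalizes to u4 ⋆ u3 ⋆ u2 ⋆ u1
Different reductions; not equal.


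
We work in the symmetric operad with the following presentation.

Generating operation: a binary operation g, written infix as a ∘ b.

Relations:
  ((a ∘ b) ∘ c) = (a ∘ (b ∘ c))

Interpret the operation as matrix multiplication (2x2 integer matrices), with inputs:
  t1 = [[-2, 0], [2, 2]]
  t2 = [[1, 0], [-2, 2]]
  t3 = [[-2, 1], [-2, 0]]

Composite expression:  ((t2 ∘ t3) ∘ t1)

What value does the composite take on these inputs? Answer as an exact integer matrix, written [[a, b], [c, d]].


(t2 ∘ t3) = [[-2, 1], [0, -2]]
((t2 ∘ t3) ∘ t1) = [[6, 2], [-4, -4]]

[[6, 2], [-4, -4]]


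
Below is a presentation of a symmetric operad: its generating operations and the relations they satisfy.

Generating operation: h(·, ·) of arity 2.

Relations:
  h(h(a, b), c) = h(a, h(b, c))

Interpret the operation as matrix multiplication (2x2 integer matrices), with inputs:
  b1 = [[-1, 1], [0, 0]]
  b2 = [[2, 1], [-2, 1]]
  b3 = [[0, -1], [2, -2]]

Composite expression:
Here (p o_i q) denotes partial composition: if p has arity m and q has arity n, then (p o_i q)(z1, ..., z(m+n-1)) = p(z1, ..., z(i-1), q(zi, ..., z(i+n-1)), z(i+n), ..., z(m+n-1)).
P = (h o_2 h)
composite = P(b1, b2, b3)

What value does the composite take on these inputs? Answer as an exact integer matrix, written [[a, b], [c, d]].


[[0, 4], [0, 0]]

h(b2, b3) = [[2, -4], [2, 0]]
h(b1, h(b2, b3)) = [[0, 4], [0, 0]]


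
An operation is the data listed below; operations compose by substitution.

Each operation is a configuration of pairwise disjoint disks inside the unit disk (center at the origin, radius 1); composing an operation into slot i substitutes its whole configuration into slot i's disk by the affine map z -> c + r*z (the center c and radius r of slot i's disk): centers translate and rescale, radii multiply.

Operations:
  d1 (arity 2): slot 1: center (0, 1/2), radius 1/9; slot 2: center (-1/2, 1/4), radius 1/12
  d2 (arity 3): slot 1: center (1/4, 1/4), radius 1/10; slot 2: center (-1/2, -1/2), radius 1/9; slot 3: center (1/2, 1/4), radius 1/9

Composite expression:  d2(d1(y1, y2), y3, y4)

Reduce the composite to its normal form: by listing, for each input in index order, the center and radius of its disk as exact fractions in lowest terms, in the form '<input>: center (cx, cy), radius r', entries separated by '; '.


Nesting under d2 composes maps z -> c + r*z down each y-path.
input y1: composing its 2 substitution steps yields center (1/4, 3/10), radius 1/90
input y2: composing its 2 substitution steps yields center (1/5, 11/40), radius 1/120
input y3: composing its 1 substitution step yields center (-1/2, -1/2), radius 1/9
input y4: composing its 1 substitution step yields center (1/2, 1/4), radius 1/9

y1: center (1/4, 3/10), radius 1/90; y2: center (1/5, 11/40), radius 1/120; y3: center (-1/2, -1/2), radius 1/9; y4: center (1/2, 1/4), radius 1/9


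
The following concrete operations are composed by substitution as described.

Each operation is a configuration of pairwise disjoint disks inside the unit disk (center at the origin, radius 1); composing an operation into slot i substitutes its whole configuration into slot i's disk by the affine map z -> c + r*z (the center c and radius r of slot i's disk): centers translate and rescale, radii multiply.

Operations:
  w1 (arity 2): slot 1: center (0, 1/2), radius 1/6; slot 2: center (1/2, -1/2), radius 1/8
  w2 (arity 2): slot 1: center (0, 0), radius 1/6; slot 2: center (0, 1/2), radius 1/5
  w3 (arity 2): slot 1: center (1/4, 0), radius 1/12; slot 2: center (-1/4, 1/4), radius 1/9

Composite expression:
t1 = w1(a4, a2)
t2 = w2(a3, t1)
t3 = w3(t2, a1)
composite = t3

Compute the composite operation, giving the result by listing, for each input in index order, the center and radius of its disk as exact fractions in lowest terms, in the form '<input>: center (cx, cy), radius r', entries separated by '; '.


Each a-disk chains the slot maps above it in w3; radii multiply.
a3 passes through 2 substitutions, ending at center (1/4, 0), radius 1/72
a4 passes through 3 substitutions, ending at center (1/4, 1/20), radius 1/360
a2 passes through 3 substitutions, ending at center (31/120, 1/30), radius 1/480
a1 passes through 1 substitution, ending at center (-1/4, 1/4), radius 1/9

a1: center (-1/4, 1/4), radius 1/9; a2: center (31/120, 1/30), radius 1/480; a3: center (1/4, 0), radius 1/72; a4: center (1/4, 1/20), radius 1/360


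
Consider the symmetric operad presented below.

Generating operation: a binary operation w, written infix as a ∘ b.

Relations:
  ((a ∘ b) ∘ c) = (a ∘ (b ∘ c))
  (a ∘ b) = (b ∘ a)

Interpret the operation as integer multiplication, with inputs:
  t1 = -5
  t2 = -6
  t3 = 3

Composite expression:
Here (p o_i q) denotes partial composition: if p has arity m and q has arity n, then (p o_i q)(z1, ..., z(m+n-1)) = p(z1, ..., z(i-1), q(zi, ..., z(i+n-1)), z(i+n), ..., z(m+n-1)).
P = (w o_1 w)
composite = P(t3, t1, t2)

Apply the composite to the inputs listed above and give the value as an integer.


90

(t3 ∘ t1) = -15
((t3 ∘ t1) ∘ t2) = 90


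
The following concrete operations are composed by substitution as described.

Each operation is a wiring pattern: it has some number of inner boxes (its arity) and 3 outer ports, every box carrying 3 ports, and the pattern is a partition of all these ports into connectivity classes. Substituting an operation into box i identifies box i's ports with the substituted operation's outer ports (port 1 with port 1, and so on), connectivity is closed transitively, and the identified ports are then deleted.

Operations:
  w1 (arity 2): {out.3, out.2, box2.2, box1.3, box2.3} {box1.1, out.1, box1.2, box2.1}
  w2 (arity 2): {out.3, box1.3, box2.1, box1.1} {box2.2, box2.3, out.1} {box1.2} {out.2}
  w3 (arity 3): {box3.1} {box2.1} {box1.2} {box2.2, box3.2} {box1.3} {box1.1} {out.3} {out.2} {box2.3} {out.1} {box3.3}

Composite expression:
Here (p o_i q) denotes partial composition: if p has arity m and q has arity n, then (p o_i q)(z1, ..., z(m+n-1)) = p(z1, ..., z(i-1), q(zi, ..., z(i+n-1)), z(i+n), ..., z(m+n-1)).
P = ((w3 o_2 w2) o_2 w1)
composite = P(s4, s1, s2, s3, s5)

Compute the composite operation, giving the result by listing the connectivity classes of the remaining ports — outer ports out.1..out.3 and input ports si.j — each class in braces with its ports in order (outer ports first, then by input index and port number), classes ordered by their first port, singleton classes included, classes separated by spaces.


{out.1} {out.2} {out.3} {s1.1, s1.2, s1.3, s2.1, s2.2, s2.3, s3.1} {s3.2, s3.3} {s4.1} {s4.2} {s4.3} {s5.1} {s5.2} {s5.3}

After gluing at w3, chains via deleted ports link the s-ports.
through w1, on inputs (s1, s2): {out.1, s1.1, s1.2, s2.1} {out.2, out.3, s1.3, s2.2, s2.3} (out.j = stage outer ports)
through w2, on inputs (s1, s2, s3): {out.1, s3.2, s3.3} {out.2} {out.3, s1.1, s1.2, s1.3, s2.1, s2.2, s2.3, s3.1} (out.j = stage outer ports)
through w3, on inputs (s4, s1, s2, s3, s5): {out.1} {out.2} {out.3} {s1.1, s1.2, s1.3, s2.1, s2.2, s2.3, s3.1} {s3.2, s3.3} {s4.1} {s4.2} {s4.3} {s5.1} {s5.2} {s5.3} (out.j = stage outer ports)


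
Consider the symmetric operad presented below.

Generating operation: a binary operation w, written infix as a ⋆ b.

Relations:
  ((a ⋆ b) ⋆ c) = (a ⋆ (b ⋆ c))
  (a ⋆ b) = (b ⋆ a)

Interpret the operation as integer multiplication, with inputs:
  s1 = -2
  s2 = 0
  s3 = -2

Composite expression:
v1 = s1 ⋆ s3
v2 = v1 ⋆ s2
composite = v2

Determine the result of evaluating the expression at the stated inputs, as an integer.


(s1 ⋆ s3) = 4
((s1 ⋆ s3) ⋆ s2) = 0

0


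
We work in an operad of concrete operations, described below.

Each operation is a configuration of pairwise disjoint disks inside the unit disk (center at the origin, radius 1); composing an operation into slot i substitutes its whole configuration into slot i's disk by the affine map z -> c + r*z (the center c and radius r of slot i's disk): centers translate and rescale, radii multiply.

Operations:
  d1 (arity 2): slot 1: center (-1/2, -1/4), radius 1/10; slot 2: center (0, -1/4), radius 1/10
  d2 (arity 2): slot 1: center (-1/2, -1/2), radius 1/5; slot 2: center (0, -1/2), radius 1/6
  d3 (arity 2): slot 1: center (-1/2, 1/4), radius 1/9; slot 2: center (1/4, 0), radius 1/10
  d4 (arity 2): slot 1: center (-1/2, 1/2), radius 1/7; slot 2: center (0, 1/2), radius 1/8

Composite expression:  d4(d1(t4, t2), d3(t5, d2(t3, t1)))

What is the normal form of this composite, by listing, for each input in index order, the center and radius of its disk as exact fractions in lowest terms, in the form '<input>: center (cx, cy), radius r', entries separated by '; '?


t1: center (1/32, 79/160), radius 1/480; t2: center (-1/2, 13/28), radius 1/70; t3: center (1/40, 79/160), radius 1/400; t4: center (-4/7, 13/28), radius 1/70; t5: center (-1/16, 17/32), radius 1/72

Only the slot chain above each t matters under d4; compose those maps.
tracing t4 down its 2-map path: center (-4/7, 13/28), radius 1/70
tracing t2 down its 2-map path: center (-1/2, 13/28), radius 1/70
tracing t5 down its 2-map path: center (-1/16, 17/32), radius 1/72
tracing t3 down its 3-map path: center (1/40, 79/160), radius 1/400
tracing t1 down its 3-map path: center (1/32, 79/160), radius 1/480


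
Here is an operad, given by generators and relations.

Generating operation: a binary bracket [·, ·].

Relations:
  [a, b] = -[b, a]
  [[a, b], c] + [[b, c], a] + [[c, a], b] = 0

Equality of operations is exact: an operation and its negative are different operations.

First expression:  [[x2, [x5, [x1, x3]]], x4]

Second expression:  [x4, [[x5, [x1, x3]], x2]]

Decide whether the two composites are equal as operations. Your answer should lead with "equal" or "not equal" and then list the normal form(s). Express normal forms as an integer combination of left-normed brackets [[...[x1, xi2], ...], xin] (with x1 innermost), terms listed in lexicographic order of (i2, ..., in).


equal; the common form is [[[[x1, x3], x5], x2], x4]

In normal form, the first expression is [[[[x1, x3], x5], x2], x4]
In normal form, the second expression is [[[[x1, x3], x5], x2], x4]
The normal forms match — equal.


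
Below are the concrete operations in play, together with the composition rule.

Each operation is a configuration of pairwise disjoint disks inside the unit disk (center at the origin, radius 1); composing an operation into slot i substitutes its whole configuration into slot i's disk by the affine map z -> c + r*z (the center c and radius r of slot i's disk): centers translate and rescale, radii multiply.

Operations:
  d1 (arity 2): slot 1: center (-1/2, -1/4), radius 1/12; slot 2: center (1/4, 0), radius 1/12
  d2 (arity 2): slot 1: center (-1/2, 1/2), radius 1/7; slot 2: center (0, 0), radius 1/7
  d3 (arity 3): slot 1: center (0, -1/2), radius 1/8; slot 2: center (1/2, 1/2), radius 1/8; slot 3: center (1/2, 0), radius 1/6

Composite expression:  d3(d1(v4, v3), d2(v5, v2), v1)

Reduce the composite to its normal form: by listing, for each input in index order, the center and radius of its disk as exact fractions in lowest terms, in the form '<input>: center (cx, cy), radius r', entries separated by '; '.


v1: center (1/2, 0), radius 1/6; v2: center (1/2, 1/2), radius 1/56; v3: center (1/32, -1/2), radius 1/96; v4: center (-1/16, -17/32), radius 1/96; v5: center (7/16, 9/16), radius 1/56


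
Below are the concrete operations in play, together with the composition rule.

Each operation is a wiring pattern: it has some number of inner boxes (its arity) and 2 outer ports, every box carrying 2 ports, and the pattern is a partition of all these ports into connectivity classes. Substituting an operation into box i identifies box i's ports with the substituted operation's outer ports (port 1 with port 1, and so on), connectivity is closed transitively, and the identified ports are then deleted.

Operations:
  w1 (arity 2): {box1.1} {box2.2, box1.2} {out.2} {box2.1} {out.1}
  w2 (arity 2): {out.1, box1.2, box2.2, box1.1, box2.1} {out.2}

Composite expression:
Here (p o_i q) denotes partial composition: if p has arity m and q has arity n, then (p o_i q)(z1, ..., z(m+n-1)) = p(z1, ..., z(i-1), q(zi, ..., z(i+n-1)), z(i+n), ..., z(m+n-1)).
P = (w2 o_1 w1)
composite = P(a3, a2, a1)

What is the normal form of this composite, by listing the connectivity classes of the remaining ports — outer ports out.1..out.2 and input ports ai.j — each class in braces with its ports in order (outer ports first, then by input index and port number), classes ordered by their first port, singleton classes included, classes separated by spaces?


{out.1, a1.1, a1.2} {out.2} {a2.1} {a2.2, a3.2} {a3.1}

Connectivity passes through glued w2-boundaries; trace each wire chain.
through w1, on inputs (a3, a2): {out.1} {out.2} {a2.1} {a2.2, a3.2} {a3.1} (out.j = stage outer ports)
through w2, on inputs (a3, a2, a1): {out.1, a1.1, a1.2} {out.2} {a2.1} {a2.2, a3.2} {a3.1} (out.j = stage outer ports)


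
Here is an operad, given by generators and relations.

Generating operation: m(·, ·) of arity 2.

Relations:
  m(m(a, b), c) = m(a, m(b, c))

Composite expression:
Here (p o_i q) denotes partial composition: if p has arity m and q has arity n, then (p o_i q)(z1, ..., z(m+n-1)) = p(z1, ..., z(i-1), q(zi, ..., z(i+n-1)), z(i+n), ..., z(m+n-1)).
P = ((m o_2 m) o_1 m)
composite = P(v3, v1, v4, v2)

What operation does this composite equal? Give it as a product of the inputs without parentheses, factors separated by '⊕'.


v3 ⊕ v1 ⊕ v4 ⊕ v2

All parenthesizations of m agree; list the v-inputs left to right.
m(v3, v1) flattens to v3 ⊕ v1
m(v4, v2) flattens to v4 ⊕ v2
m(m(v3, v1), m(v4, v2)) flattens to v3 ⊕ v1 ⊕ v4 ⊕ v2


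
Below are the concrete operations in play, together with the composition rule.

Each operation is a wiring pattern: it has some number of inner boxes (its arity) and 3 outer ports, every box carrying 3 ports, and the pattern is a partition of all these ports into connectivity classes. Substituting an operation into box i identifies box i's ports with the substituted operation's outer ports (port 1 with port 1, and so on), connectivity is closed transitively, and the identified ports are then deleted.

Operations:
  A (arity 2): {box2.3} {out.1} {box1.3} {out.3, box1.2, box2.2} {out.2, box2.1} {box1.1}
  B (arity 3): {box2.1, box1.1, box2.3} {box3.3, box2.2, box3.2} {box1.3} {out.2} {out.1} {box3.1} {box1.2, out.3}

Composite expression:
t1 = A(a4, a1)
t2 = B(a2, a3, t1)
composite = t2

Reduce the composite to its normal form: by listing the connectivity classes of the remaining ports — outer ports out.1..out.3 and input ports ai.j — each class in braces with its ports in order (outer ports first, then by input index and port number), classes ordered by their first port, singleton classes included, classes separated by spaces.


Reachability decides: close wires over B-identified ports.
A over (a4, a1) gives {out.1} {out.2, a1.1} {out.3, a1.2, a4.2} {a1.3} {a4.1} {a4.3}, out.j being that stage's outer ports
B over (a2, a3, a4, a1) gives {out.1} {out.2} {out.3, a2.2} {a1.1, a1.2, a3.2, a4.2} {a1.3} {a2.1, a3.1, a3.3} {a2.3} {a4.1} {a4.3}, out.j being that stage's outer ports

{out.1} {out.2} {out.3, a2.2} {a1.1, a1.2, a3.2, a4.2} {a1.3} {a2.1, a3.1, a3.3} {a2.3} {a4.1} {a4.3}


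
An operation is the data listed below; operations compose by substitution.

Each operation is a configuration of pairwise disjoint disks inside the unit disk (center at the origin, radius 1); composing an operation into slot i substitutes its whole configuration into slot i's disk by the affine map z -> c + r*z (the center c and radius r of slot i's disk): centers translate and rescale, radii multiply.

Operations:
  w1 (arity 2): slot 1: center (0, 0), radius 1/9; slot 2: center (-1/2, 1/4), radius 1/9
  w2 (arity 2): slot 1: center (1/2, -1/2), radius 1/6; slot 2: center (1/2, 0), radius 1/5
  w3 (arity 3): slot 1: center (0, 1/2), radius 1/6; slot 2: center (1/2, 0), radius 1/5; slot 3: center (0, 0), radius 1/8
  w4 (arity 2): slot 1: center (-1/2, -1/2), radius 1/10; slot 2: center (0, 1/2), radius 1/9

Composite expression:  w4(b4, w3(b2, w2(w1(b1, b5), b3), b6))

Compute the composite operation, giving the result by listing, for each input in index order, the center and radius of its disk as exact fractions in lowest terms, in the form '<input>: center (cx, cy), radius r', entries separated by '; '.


b1: center (1/15, 22/45), radius 1/2430; b2: center (0, 5/9), radius 1/54; b3: center (1/15, 1/2), radius 1/225; b4: center (-1/2, -1/2), radius 1/10; b5: center (7/108, 529/1080), radius 1/2430; b6: center (0, 1/2), radius 1/72


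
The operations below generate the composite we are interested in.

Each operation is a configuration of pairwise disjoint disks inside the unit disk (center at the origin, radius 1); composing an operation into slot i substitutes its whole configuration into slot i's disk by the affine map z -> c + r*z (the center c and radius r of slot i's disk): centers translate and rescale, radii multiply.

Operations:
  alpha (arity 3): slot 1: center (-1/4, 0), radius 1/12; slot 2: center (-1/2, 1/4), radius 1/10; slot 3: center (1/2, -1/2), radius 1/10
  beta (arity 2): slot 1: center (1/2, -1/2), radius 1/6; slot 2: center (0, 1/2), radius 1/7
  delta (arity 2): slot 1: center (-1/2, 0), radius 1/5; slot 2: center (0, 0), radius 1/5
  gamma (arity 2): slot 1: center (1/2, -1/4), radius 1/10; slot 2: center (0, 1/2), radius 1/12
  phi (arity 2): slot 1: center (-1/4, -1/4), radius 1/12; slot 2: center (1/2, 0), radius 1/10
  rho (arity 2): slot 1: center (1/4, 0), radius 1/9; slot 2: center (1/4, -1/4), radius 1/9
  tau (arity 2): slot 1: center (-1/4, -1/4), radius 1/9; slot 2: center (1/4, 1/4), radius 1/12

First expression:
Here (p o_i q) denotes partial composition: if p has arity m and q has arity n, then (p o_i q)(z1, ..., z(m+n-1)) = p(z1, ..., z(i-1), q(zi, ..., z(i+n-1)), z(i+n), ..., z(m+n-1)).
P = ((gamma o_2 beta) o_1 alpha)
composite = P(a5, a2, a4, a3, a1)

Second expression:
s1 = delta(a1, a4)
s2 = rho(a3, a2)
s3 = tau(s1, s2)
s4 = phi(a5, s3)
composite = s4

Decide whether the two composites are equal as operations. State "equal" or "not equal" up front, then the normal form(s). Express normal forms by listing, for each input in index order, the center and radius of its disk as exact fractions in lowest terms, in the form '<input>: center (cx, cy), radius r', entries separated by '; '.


In normal form, the first expression is a1: center (0, 13/24), radius 1/84; a2: center (9/20, -9/40), radius 1/100; a3: center (1/24, 11/24), radius 1/72; a4: center (11/20, -3/10), radius 1/100; a5: center (19/40, -1/4), radius 1/120
In normal form, the second expression is a1: center (169/360, -1/40), radius 1/450; a2: center (253/480, 11/480), radius 1/1080; a3: center (253/480, 1/40), radius 1/1080; a4: center (19/40, -1/40), radius 1/450; a5: center (-1/4, -1/4), radius 1/12
The normal forms differ: not equal.

not equal — first a1: center (0, 13/24), radius 1/84; a2: center (9/20, -9/40), radius 1/100; a3: center (1/24, 11/24), radius 1/72; a4: center (11/20, -3/10), radius 1/100; a5: center (19/40, -1/4), radius 1/120, second a1: center (169/360, -1/40), radius 1/450; a2: center (253/480, 11/480), radius 1/1080; a3: center (253/480, 1/40), radius 1/1080; a4: center (19/40, -1/40), radius 1/450; a5: center (-1/4, -1/4), radius 1/12


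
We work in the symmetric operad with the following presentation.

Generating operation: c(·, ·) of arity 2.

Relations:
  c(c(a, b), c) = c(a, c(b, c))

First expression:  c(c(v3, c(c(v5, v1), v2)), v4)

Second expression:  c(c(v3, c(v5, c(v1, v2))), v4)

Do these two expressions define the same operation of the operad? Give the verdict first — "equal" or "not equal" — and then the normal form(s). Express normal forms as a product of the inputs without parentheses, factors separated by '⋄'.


In normal form, the first expression is v3 ⋄ v5 ⋄ v1 ⋄ v2 ⋄ v4
In normal form, the second expression is v3 ⋄ v5 ⋄ v1 ⋄ v2 ⋄ v4
One common form — equal.

equal: each reduces to v3 ⋄ v5 ⋄ v1 ⋄ v2 ⋄ v4


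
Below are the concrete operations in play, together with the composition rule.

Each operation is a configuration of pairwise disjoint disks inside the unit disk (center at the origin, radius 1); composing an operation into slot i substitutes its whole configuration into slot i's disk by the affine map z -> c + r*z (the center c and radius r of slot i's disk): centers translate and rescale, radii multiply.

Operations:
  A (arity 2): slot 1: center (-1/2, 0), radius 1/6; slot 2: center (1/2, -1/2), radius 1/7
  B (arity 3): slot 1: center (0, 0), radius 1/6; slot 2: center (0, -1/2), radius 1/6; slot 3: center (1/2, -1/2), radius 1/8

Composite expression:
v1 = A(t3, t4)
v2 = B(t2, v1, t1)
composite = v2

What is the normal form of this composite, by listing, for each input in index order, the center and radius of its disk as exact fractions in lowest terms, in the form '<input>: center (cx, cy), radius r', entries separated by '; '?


t1: center (1/2, -1/2), radius 1/8; t2: center (0, 0), radius 1/6; t3: center (-1/12, -1/2), radius 1/36; t4: center (1/12, -7/12), radius 1/42

Nesting under B composes maps z -> c + r*z down each t-path.
input t2: composing its 1 substitution step yields center (0, 0), radius 1/6
input t3: composing its 2 substitution steps yields center (-1/12, -1/2), radius 1/36
input t4: composing its 2 substitution steps yields center (1/12, -7/12), radius 1/42
input t1: composing its 1 substitution step yields center (1/2, -1/2), radius 1/8


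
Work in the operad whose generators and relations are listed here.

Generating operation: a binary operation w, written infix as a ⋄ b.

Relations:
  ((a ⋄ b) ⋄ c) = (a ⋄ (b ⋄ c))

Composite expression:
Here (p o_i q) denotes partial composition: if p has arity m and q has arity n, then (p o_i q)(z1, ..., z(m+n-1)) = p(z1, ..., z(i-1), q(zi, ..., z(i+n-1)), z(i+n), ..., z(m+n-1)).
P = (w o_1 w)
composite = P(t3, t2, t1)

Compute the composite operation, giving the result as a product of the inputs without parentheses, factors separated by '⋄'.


Every regrouping of w is equal, so read the t-inputs in written order.
(t3 ⋄ t2) linearizes to t3 ⋄ t2
((t3 ⋄ t2) ⋄ t1) linearizes to t3 ⋄ t2 ⋄ t1

t3 ⋄ t2 ⋄ t1


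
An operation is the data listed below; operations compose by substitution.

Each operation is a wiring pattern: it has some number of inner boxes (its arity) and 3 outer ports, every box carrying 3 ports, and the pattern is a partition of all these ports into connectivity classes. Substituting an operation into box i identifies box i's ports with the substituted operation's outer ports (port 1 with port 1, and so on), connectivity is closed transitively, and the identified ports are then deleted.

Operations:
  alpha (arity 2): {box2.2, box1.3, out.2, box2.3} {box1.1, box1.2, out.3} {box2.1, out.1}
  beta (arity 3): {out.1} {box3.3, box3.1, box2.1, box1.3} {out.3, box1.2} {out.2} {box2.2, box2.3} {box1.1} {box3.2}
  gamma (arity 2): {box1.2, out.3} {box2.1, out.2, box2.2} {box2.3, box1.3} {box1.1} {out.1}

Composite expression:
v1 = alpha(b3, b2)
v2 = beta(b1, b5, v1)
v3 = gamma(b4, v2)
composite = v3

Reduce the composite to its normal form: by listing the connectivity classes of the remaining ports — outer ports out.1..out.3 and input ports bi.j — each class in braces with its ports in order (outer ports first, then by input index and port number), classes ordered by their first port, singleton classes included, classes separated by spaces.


{out.1} {out.2} {out.3, b4.2} {b1.1} {b1.2, b4.3} {b1.3, b2.1, b3.1, b3.2, b5.1} {b2.2, b2.3, b3.3} {b4.1} {b5.2, b5.3}

Treat the ports identified at gamma as solder joints: merge, then drop.
stage alpha: inputs (b3, b2), connectivity {out.1, b2.1} {out.2, b2.2, b2.3, b3.3} {out.3, b3.1, b3.2}, out.j its boundary
stage beta: inputs (b1, b5, b3, b2), connectivity {out.1} {out.2} {out.3, b1.2} {b1.1} {b1.3, b2.1, b3.1, b3.2, b5.1} {b2.2, b2.3, b3.3} {b5.2, b5.3}, out.j its boundary
stage gamma: inputs (b4, b1, b5, b3, b2), connectivity {out.1} {out.2} {out.3, b4.2} {b1.1} {b1.2, b4.3} {b1.3, b2.1, b3.1, b3.2, b5.1} {b2.2, b2.3, b3.3} {b4.1} {b5.2, b5.3}, out.j its boundary


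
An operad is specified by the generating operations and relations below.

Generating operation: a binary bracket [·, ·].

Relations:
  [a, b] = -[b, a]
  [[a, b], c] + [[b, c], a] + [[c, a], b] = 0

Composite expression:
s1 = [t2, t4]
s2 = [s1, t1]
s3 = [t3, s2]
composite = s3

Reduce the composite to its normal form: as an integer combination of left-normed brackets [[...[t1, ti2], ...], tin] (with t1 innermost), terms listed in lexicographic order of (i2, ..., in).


A multilinear Lie element is pinned by t1-initial words (t1 innermost).
Composite bracket: [t3, [[t2, t4], t1]]
Expanding via [a, b] = ab - ba: 8 signed words (2^3 = 8).
The t1-initial words carry the normal form:
  sign of t1t2t4t3 is +1, so it contributes +[[[t1, t2], t4], t3]
  sign of t1t4t2t3 is -1, so it contributes -[[[t1, t4], t2], t3]

[[[t1, t2], t4], t3] - [[[t1, t4], t2], t3]


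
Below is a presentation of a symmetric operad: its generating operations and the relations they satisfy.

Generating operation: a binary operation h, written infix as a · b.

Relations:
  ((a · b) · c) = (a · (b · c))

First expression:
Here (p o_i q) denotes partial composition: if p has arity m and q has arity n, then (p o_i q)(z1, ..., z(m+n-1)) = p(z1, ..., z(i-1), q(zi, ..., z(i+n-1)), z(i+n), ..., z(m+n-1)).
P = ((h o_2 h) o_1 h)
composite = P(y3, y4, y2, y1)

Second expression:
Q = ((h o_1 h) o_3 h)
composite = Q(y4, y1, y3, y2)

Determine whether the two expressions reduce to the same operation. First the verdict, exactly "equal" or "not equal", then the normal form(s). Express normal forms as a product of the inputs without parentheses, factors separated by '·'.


not equal; the first gives y3 · y4 · y2 · y1 and the second y4 · y1 · y3 · y2

The first composite normalizes to y3 · y4 · y2 · y1
The second composite normalizes to y4 · y1 · y3 · y2
They disagree, so not equal.


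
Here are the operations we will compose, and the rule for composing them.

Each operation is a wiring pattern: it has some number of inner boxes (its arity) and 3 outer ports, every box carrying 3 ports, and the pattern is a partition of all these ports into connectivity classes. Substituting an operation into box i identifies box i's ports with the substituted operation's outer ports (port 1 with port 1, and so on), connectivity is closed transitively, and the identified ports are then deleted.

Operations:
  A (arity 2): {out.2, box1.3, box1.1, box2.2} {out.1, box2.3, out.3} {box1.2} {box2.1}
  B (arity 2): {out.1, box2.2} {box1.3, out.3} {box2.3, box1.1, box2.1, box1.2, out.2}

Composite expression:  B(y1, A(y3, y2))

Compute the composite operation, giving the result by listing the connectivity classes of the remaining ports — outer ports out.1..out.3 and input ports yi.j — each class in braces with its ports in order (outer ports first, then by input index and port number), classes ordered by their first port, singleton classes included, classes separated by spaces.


{out.1, y2.2, y3.1, y3.3} {out.2, y1.1, y1.2, y2.3} {out.3, y1.3} {y2.1} {y3.2}

Reachability decides: close wires over B-identified ports.
stage A: inputs (y3, y2), connectivity {out.1, out.3, y2.3} {out.2, y2.2, y3.1, y3.3} {y2.1} {y3.2}, out.j its boundary
stage B: inputs (y1, y3, y2), connectivity {out.1, y2.2, y3.1, y3.3} {out.2, y1.1, y1.2, y2.3} {out.3, y1.3} {y2.1} {y3.2}, out.j its boundary


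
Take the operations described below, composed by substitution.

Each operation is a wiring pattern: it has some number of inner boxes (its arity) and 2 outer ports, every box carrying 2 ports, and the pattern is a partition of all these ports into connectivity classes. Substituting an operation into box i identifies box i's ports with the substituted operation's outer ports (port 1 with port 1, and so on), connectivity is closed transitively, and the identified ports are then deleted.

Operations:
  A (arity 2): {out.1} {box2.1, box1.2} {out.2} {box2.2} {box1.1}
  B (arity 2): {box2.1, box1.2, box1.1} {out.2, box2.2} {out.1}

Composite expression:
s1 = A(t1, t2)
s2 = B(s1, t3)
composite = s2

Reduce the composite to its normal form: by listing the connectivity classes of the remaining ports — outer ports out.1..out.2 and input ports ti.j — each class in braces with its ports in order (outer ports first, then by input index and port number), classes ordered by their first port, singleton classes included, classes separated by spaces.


{out.1} {out.2, t3.2} {t1.1} {t1.2, t2.1} {t2.2} {t3.1}

Two ports join when wires chain via B-identified ports.
stage A: inputs (t1, t2), connectivity {out.1} {out.2} {t1.1} {t1.2, t2.1} {t2.2}, out.j its boundary
stage B: inputs (t1, t2, t3), connectivity {out.1} {out.2, t3.2} {t1.1} {t1.2, t2.1} {t2.2} {t3.1}, out.j its boundary


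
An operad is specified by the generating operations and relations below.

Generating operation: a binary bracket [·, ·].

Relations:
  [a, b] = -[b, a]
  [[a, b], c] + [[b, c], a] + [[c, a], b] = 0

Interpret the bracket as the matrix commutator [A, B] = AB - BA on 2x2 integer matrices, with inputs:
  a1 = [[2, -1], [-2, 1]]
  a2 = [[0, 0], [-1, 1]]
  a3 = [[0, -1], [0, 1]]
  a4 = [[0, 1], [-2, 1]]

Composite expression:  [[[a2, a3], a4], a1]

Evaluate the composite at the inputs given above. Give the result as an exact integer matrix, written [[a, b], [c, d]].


[a2, a3] = [[-1, 1], [1, 1]]
[[a2, a3], a4] = [[-3, -1], [-5, 3]]
[[[a2, a3], a4], a1] = [[-3, 7], [-17, 3]]

[[-3, 7], [-17, 3]]


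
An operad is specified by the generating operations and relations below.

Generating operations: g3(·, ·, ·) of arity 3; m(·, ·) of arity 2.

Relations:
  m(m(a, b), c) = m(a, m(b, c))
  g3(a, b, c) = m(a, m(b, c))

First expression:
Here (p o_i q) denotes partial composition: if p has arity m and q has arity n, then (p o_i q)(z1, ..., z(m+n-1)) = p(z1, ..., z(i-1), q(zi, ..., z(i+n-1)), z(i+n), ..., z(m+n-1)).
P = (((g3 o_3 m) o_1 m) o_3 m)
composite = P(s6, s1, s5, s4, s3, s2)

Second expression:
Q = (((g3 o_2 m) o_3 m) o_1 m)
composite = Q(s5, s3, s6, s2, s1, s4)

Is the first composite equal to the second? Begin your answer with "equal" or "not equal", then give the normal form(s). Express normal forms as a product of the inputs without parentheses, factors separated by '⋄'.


not equal; the first gives s6 ⋄ s1 ⋄ s5 ⋄ s4 ⋄ s3 ⋄ s2 and the second s5 ⋄ s3 ⋄ s6 ⋄ s2 ⋄ s1 ⋄ s4

The first expression, normalized: s6 ⋄ s1 ⋄ s5 ⋄ s4 ⋄ s3 ⋄ s2
The second expression, normalized: s5 ⋄ s3 ⋄ s6 ⋄ s2 ⋄ s1 ⋄ s4
Different reductions; not equal.


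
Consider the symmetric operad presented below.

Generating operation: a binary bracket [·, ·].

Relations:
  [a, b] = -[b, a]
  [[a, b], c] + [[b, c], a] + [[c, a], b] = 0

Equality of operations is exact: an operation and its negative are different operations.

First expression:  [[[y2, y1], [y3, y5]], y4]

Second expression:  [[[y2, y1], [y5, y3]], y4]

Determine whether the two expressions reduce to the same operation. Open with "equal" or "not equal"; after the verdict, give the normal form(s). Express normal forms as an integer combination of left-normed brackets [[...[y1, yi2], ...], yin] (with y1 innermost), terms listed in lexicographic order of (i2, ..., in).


not equal — first -[[[[y1, y2], y3], y5], y4] + [[[[y1, y2], y5], y3], y4], second [[[[y1, y2], y3], y5], y4] - [[[[y1, y2], y5], y3], y4]

The first expression reduces to -[[[[y1, y2], y3], y5], y4] + [[[[y1, y2], y5], y3], y4]
The second expression reduces to [[[[y1, y2], y3], y5], y4] - [[[[y1, y2], y5], y3], y4]
No match — not equal.


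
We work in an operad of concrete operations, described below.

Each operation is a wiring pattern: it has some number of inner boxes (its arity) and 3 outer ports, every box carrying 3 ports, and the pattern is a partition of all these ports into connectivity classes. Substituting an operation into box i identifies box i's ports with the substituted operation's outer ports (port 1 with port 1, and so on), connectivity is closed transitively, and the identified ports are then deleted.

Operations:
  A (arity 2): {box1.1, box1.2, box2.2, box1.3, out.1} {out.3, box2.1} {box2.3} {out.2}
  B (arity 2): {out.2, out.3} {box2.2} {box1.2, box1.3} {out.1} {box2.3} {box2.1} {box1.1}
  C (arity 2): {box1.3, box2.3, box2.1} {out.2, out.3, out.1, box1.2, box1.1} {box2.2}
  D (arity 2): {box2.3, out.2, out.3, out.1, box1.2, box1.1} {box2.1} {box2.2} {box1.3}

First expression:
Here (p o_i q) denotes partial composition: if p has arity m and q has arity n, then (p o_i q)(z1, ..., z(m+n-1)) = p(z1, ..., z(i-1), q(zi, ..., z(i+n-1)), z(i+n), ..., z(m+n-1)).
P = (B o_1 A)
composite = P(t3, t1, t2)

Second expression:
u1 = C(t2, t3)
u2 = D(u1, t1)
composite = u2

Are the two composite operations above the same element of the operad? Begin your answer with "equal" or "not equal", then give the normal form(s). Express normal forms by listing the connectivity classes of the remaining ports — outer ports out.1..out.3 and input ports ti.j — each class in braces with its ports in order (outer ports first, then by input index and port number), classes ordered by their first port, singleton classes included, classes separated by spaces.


not equal — first {out.1} {out.2, out.3} {t1.1} {t1.2, t3.1, t3.2, t3.3} {t1.3} {t2.1} {t2.2} {t2.3}, second {out.1, out.2, out.3, t1.3, t2.1, t2.2} {t1.1} {t1.2} {t2.3, t3.1, t3.3} {t3.2}

The first composite normalizes to {out.1} {out.2, out.3} {t1.1} {t1.2, t3.1, t3.2, t3.3} {t1.3} {t2.1} {t2.2} {t2.3}
The second composite normalizes to {out.1, out.2, out.3, t1.3, t2.1, t2.2} {t1.1} {t1.2} {t2.3, t3.1, t3.3} {t3.2}
They disagree, so not equal.


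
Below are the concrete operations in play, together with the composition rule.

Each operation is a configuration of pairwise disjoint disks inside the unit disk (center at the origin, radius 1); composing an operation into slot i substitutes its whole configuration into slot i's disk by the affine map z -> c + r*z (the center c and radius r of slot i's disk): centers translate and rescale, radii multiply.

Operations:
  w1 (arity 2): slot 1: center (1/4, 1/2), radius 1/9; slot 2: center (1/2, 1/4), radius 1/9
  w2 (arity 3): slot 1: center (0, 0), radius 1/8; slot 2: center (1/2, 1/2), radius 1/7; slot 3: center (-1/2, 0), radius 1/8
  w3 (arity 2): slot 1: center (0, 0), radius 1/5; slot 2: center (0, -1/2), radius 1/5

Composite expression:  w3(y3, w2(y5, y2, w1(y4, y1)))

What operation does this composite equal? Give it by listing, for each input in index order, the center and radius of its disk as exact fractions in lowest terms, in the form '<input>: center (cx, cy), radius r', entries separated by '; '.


y1: center (-7/80, -79/160), radius 1/360; y2: center (1/10, -2/5), radius 1/35; y3: center (0, 0), radius 1/5; y4: center (-3/32, -39/80), radius 1/360; y5: center (0, -1/2), radius 1/40

Affine substitution under w3: radii multiply and y-centers shift.
y3 passes through 1 substitution, ending at center (0, 0), radius 1/5
y5 passes through 2 substitutions, ending at center (0, -1/2), radius 1/40
y2 passes through 2 substitutions, ending at center (1/10, -2/5), radius 1/35
y4 passes through 3 substitutions, ending at center (-3/32, -39/80), radius 1/360
y1 passes through 3 substitutions, ending at center (-7/80, -79/160), radius 1/360


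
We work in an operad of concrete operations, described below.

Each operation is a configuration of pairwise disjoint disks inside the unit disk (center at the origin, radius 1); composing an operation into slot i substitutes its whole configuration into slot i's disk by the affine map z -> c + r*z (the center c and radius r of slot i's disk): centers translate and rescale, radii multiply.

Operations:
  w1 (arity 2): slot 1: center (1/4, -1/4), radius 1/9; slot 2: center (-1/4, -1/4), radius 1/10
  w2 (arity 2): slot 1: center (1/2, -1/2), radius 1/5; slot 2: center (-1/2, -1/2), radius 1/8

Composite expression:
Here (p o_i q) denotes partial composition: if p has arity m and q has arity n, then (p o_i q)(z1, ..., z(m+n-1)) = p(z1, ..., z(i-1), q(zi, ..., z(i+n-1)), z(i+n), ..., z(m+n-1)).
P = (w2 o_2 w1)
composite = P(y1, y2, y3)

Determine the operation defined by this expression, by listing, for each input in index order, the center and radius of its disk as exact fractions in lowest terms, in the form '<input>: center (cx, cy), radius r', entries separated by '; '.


y1: center (1/2, -1/2), radius 1/5; y2: center (-15/32, -17/32), radius 1/72; y3: center (-17/32, -17/32), radius 1/80

Each y-disk chains the slot maps above it in w2; radii multiply.
input y1: applying the 1 nested substitution gives center (1/2, -1/2), radius 1/5
input y2: applying the 2 nested substitutions gives center (-15/32, -17/32), radius 1/72
input y3: applying the 2 nested substitutions gives center (-17/32, -17/32), radius 1/80


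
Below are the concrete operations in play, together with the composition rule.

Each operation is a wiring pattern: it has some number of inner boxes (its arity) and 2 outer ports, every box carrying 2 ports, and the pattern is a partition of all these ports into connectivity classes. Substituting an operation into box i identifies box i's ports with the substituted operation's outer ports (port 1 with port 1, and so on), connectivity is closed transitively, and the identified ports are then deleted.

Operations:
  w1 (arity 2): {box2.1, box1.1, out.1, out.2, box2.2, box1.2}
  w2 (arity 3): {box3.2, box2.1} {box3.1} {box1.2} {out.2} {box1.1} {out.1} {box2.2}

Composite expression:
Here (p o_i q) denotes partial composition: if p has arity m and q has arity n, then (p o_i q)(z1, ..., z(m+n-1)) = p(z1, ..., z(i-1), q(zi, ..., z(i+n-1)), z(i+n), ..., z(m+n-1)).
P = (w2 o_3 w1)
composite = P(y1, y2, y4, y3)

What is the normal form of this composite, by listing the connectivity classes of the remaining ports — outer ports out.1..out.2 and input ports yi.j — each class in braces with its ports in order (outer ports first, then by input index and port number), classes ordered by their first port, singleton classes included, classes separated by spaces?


{out.1} {out.2} {y1.1} {y1.2} {y2.1, y3.1, y3.2, y4.1, y4.2} {y2.2}


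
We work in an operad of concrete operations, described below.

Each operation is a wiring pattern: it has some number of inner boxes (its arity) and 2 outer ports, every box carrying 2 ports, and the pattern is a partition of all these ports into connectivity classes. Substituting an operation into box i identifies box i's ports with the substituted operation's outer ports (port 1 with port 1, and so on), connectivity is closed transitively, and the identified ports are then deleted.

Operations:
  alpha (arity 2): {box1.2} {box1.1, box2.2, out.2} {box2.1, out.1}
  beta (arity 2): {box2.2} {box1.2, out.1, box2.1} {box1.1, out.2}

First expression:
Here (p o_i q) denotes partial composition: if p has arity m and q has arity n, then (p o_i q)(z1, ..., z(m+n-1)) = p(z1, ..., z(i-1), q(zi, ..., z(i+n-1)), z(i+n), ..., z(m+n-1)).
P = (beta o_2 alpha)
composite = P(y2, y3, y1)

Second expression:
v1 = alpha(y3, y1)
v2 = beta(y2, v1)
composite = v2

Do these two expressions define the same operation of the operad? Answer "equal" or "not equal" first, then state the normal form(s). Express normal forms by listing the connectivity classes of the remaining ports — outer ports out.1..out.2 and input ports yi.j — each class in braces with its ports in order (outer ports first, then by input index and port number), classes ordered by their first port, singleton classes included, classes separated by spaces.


equal; both compose to {out.1, y1.1, y2.2} {out.2, y2.1} {y1.2, y3.1} {y3.2}

Reducing the first expression gives {out.1, y1.1, y2.2} {out.2, y2.1} {y1.2, y3.1} {y3.2}
Reducing the second expression gives {out.1, y1.1, y2.2} {out.2, y2.1} {y1.2, y3.1} {y3.2}
Same normal form: equal.
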